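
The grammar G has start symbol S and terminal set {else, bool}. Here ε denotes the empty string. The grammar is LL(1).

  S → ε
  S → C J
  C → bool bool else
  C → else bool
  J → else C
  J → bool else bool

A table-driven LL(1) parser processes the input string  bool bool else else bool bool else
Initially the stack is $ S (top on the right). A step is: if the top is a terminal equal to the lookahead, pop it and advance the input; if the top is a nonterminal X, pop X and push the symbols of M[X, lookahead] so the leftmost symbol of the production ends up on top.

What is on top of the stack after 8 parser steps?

step 1: stack=$ S  input=bool bool else else bool bool else $  — expand S → C J
step 2: stack=$ J C  input=bool bool else else bool bool else $  — expand C → bool bool else
step 3: stack=$ J else bool bool  input=bool bool else else bool bool else $  — match bool
step 4: stack=$ J else bool  input=bool else else bool bool else $  — match bool
step 5: stack=$ J else  input=else else bool bool else $  — match else
step 6: stack=$ J  input=else bool bool else $  — expand J → else C
step 7: stack=$ C else  input=else bool bool else $  — match else
step 8: stack=$ C  input=bool bool else $  — expand C → bool bool else
Stack after step 8: $ else bool bool (top = bool).

bool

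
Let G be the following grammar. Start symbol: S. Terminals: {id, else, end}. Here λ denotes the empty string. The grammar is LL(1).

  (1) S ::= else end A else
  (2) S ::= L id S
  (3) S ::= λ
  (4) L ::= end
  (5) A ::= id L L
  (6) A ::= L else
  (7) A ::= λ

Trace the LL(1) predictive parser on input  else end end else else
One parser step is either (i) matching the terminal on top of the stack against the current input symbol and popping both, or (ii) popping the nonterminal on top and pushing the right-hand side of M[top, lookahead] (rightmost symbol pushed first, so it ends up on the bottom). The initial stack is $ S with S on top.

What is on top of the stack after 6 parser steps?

step 1: stack=$ S  input=else end end else else $  — expand S ::= else end A else
step 2: stack=$ else A end else  input=else end end else else $  — match else
step 3: stack=$ else A end  input=end end else else $  — match end
step 4: stack=$ else A  input=end else else $  — expand A ::= L else
step 5: stack=$ else else L  input=end else else $  — expand L ::= end
step 6: stack=$ else else end  input=end else else $  — match end
Stack after step 6: $ else else (top = else).

else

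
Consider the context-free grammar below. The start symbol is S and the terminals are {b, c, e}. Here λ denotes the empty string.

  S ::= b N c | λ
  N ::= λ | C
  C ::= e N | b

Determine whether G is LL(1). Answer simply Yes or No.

FIRST(S) = {λ, b}
FIRST(N) = {λ, b, e}
FIRST(C) = {b, e}
FOLLOW(S) = {$}
FOLLOW(N) = {c}
FOLLOW(C) = {c}
Each cell of M receives at most one production.

Yes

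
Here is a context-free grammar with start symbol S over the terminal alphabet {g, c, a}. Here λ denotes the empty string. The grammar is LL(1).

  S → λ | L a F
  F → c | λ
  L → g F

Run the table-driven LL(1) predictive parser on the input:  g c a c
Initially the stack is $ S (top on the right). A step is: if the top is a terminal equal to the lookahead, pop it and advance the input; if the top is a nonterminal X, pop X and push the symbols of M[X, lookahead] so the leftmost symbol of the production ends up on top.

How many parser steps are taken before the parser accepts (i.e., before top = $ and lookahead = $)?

     Stack      Input      Action
  1  $ S        g c a c $  expand S → L a F
  2  $ F a L    g c a c $  expand L → g F
  3  $ F a F g  g c a c $  match g
  4  $ F a F    c a c $    expand F → c
  5  $ F a c    c a c $    match c
  6  $ F a      a c $      match a
  7  $ F        c $        expand F → c
  8  $ c        c $        match c
Accept reached after 8 steps.

8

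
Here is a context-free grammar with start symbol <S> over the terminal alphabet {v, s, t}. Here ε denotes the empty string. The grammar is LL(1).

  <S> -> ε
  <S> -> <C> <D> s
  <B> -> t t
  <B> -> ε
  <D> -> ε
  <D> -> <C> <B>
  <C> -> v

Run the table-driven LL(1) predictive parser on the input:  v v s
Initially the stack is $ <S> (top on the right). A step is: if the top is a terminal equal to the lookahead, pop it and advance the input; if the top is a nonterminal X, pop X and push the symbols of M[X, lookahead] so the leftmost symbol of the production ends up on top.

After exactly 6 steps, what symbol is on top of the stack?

<B>

     Stack        Input    Action
  1  $ <S>        v v s $  expand <S> -> <C> <D> s
  2  $ s <D> <C>  v v s $  expand <C> -> v
  3  $ s <D> v    v v s $  match v
  4  $ s <D>      v s $    expand <D> -> <C> <B>
  5  $ s <B> <C>  v s $    expand <C> -> v
  6  $ s <B> v    v s $    match v
Stack after step 6: $ s <B> (top = <B>).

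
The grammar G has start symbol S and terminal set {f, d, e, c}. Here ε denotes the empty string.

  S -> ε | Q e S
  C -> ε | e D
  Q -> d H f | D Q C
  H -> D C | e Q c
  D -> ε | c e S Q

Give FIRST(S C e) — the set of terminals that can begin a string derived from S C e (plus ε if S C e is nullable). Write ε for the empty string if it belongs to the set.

{c, d, e}

FIRST(C): from C->ε we get {ε}; from C->e D we get {e}. So FIRST(C) = {ε, e}.
FIRST(D): from D->ε we get {ε}; from D->c e S Q we get {c}. So FIRST(D) = {ε, c}.
FIRST(Q): from Q->d H f we get {d}; from Q->D Q C we get {c, d}. So FIRST(Q) = {c, d}.
FIRST(H): from H->D C we get {ε, c, e}; from H->e Q c we get {e}. So FIRST(H) = {ε, c, e}.
FIRST(S): from S->ε we get {ε}; from S->Q e S we get {c, d}. So FIRST(S) = {ε, c, d}.
FIRST(S C e): take FIRST of each symbol in turn, carrying on past any symbol whose FIRST contains ε; result {c, d, e}.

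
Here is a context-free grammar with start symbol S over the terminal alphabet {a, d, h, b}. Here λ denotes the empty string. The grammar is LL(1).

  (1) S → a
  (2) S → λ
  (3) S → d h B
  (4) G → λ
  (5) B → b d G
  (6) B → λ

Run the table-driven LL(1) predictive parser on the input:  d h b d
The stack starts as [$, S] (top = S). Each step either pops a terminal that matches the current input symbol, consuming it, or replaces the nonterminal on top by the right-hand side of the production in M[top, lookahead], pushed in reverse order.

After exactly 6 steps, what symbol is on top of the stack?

     Stack    Input      Action
  1  $ S      d h b d $  expand S → d h B
  2  $ B h d  d h b d $  match d
  3  $ B h    h b d $    match h
  4  $ B      b d $      expand B → b d G
  5  $ G d b  b d $      match b
  6  $ G d    d $        match d
Stack after step 6: $ G (top = G).

G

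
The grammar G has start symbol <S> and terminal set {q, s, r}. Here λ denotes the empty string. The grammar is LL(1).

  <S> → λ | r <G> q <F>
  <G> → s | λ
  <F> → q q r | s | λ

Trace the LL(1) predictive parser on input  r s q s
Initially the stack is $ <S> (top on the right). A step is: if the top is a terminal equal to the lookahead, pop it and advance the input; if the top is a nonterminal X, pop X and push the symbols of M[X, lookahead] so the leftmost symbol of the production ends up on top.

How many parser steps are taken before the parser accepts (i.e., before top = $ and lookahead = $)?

7

     Stack          Input      Action
  1  $ <S>          r s q s $  expand <S> → r <G> q <F>
  2  $ <F> q <G> r  r s q s $  match r
  3  $ <F> q <G>    s q s $    expand <G> → s
  4  $ <F> q s      s q s $    match s
  5  $ <F> q        q s $      match q
  6  $ <F>          s $        expand <F> → s
  7  $ s            s $        match s
Accept reached after 7 steps.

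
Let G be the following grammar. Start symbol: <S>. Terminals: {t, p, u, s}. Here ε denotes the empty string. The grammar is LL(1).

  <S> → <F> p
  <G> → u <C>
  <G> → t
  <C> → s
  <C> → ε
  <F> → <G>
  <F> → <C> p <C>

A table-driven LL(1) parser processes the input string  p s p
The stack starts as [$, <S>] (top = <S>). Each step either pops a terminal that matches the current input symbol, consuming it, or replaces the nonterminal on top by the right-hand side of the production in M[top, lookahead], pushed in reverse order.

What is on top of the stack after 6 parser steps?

p

step 1: stack=$ <S>  input=p s p $  — expand <S> → <F> p
step 2: stack=$ p <F>  input=p s p $  — expand <F> → <C> p <C>
step 3: stack=$ p <C> p <C>  input=p s p $  — expand <C> → ε
step 4: stack=$ p <C> p  input=p s p $  — match p
step 5: stack=$ p <C>  input=s p $  — expand <C> → s
step 6: stack=$ p s  input=s p $  — match s
Stack after step 6: $ p (top = p).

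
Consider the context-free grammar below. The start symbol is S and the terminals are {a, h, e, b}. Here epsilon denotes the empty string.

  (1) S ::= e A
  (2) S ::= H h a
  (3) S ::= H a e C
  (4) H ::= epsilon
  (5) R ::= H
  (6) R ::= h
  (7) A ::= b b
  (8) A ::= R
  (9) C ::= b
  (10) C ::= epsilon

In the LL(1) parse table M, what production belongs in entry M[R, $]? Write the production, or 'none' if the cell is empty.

FIRST(H) = {epsilon}
FIRST(C) = {epsilon, b}
FIRST(S) = {a, e, h}  (via H h a, H a e C)
FIRST(R) = {epsilon, h}  (via H)
FIRST(A) = {epsilon, b, h}  (via R)
FOLLOW(S) includes $ since S is the start symbol.
FOLLOW(A): in S::=e A, the suffix after A is empty, so FOLLOW(A) ⊇ FOLLOW(S) = {$}. Thus FOLLOW(A) = {$}.
FOLLOW(R): in A::=R, the suffix after R is empty, so FOLLOW(R) ⊇ FOLLOW(A) = {$}. Thus FOLLOW(R) = {$}.
For R ::= H: FIRST(H) = {epsilon}, so it goes in M[R, t] for t ∈ {}; since epsilon ∈ FIRST, also for every t ∈ FOLLOW(R) = {$}.
For R ::= h: FIRST(h) = {h}, so it goes in M[R, t] for t ∈ {h}.

R ::= H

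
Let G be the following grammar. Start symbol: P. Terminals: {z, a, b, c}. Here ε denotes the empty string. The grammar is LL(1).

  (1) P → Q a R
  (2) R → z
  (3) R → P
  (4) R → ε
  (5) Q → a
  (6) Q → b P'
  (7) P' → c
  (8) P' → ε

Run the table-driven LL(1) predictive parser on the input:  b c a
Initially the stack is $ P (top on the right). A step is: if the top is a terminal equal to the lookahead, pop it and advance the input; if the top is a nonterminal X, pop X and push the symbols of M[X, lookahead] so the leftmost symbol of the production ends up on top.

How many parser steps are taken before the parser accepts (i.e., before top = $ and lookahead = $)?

step 1: stack=$ P  input=b c a $  — expand P → Q a R
step 2: stack=$ R a Q  input=b c a $  — expand Q → b P'
step 3: stack=$ R a P' b  input=b c a $  — match b
step 4: stack=$ R a P'  input=c a $  — expand P' → c
step 5: stack=$ R a c  input=c a $  — match c
step 6: stack=$ R a  input=a $  — match a
step 7: stack=$ R  input=$  — expand R → ε
Accept reached after 7 steps.

7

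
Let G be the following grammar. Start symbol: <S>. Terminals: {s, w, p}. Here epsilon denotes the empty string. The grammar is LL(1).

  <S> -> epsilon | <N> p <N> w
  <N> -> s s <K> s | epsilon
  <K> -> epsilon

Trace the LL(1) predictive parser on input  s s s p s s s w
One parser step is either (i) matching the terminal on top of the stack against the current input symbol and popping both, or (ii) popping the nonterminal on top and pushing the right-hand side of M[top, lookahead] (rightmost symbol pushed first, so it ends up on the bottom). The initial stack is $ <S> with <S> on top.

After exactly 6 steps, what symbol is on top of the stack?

step 1: stack=$ <S>  input=s s s p s s s w $  — expand <S> -> <N> p <N> w
step 2: stack=$ w <N> p <N>  input=s s s p s s s w $  — expand <N> -> s s <K> s
step 3: stack=$ w <N> p s <K> s s  input=s s s p s s s w $  — match s
step 4: stack=$ w <N> p s <K> s  input=s s p s s s w $  — match s
step 5: stack=$ w <N> p s <K>  input=s p s s s w $  — expand <K> -> epsilon
step 6: stack=$ w <N> p s  input=s p s s s w $  — match s
Stack after step 6: $ w <N> p (top = p).

p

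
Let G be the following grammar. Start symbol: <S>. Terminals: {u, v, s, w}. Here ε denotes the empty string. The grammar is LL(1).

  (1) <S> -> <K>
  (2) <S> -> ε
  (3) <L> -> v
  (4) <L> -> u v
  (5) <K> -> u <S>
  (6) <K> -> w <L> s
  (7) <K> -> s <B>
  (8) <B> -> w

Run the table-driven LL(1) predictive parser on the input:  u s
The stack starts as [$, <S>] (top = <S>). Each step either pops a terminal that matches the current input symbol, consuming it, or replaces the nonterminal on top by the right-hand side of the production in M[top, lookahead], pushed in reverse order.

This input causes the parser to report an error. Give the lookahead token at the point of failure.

step 1: stack=$ <S>  input=u s $  — expand <S> -> <K>
step 2: stack=$ <K>  input=u s $  — expand <K> -> u <S>
step 3: stack=$ <S> u  input=u s $  — match u
step 4: stack=$ <S>  input=s $  — expand <S> -> <K>
step 5: stack=$ <K>  input=s $  — expand <K> -> s <B>
step 6: stack=$ <B> s  input=s $  — match s
step 7: stack=$ <B>  input=$  — error: M[<B>, $] is empty

$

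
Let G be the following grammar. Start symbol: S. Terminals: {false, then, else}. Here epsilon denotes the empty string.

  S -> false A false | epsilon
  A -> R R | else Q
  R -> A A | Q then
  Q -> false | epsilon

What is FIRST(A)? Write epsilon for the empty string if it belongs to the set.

{else, false, then}

FIRST(S): from S->false A false we get {false}; from S->epsilon we get {epsilon}. So FIRST(S) = {epsilon, false}.
FIRST(Q): from Q->false we get {false}; from Q->epsilon we get {epsilon}. So FIRST(Q) = {epsilon, false}.
FIRST(A): from A->R R we get {else, false, then}; from A->else Q we get {else}. So FIRST(A) = {else, false, then}.
FIRST(R): from R->A A we get {else, false, then}; from R->Q then we get {false, then}. So FIRST(R) = {else, false, then}.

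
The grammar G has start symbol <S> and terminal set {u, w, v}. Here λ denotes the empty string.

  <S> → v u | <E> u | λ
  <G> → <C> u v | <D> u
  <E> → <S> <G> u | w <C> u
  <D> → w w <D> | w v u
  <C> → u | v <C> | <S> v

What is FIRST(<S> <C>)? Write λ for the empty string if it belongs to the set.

FIRST(<D>) = {w}
FIRST(<S>) = {λ, u, v, w}  (via <E> u)
FIRST(<C>) = {u, v, w}  (via <S> v)
FIRST(<G>) = {u, v, w}  (via <C> u v, <D> u)
FIRST(<E>) = {u, v, w}  (via <S> <G> u)
FIRST(<S> <C>): take FIRST of each symbol in turn, carrying on past any symbol whose FIRST contains λ; result {u, v, w}.

{u, v, w}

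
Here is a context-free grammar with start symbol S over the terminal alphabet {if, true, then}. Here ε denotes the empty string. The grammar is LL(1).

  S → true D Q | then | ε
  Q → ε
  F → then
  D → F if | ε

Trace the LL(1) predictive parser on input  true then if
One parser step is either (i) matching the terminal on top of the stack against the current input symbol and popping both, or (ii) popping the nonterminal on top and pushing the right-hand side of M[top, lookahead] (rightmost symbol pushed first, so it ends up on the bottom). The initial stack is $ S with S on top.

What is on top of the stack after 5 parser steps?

if

step 1: stack=$ S  input=true then if $  — expand S → true D Q
step 2: stack=$ Q D true  input=true then if $  — match true
step 3: stack=$ Q D  input=then if $  — expand D → F if
step 4: stack=$ Q if F  input=then if $  — expand F → then
step 5: stack=$ Q if then  input=then if $  — match then
Stack after step 5: $ Q if (top = if).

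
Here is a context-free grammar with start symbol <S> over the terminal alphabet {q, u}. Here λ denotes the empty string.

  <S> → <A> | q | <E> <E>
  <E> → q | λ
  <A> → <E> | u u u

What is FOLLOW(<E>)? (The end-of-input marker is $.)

FIRST(<E>) = {λ, q}
FIRST(<A>) = {λ, q, u}  (via <E>)
FIRST(<S>) = {λ, q, u}  (via <A>, <E> <E>)
FOLLOW(<S>) includes $ since <S> is the start symbol.
FOLLOW(<S>): <S> appears on no right-hand side. Thus FOLLOW(<S>) = {$}.
FOLLOW(<A>): in <S>→<A>, the suffix after <A> is empty, so FOLLOW(<A>) ⊇ FOLLOW(<S>) = {$}. Thus FOLLOW(<A>) = {$}.
FOLLOW(<E>): in <S>→<E> <E> (occurrence 1), <E> is followed by <E> with FIRST {λ, q}; in <S>→<E> <E> (occurrence 1), the suffix after <E> is nullable, so FOLLOW(<E>) ⊇ FOLLOW(<S>) = {$}; in <S>→<E> <E> (occurrence 2), the suffix after <E> is empty, so FOLLOW(<E>) ⊇ FOLLOW(<S>) = {$}; in <A>→<E>, the suffix after <E> is empty, so FOLLOW(<E>) ⊇ FOLLOW(<A>) = {$}. Thus FOLLOW(<E>) = {$, q}.

{$, q}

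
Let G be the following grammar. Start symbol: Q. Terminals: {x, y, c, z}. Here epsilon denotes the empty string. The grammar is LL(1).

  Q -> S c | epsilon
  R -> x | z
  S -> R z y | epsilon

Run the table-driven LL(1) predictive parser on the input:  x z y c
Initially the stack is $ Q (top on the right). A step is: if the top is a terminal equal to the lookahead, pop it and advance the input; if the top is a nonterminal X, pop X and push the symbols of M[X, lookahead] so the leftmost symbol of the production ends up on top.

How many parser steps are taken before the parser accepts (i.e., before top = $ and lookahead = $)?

7

     Stack      Input      Action
  1  $ Q        x z y c $  expand Q -> S c
  2  $ c S      x z y c $  expand S -> R z y
  3  $ c y z R  x z y c $  expand R -> x
  4  $ c y z x  x z y c $  match x
  5  $ c y z    z y c $    match z
  6  $ c y      y c $      match y
  7  $ c        c $        match c
Accept reached after 7 steps.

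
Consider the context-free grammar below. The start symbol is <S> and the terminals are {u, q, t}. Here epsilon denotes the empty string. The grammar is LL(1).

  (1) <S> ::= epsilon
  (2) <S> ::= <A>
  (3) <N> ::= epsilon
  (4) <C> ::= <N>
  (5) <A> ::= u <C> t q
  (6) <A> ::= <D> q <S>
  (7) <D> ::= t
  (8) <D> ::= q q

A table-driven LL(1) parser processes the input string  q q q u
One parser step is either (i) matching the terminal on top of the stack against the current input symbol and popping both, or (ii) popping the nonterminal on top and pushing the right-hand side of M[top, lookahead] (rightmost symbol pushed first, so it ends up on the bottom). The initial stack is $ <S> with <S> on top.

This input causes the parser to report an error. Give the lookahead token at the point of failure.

$

step 1: stack=$ <S>  input=q q q u $  — expand <S> ::= <A>
step 2: stack=$ <A>  input=q q q u $  — expand <A> ::= <D> q <S>
step 3: stack=$ <S> q <D>  input=q q q u $  — expand <D> ::= q q
step 4: stack=$ <S> q q q  input=q q q u $  — match q
step 5: stack=$ <S> q q  input=q q u $  — match q
step 6: stack=$ <S> q  input=q u $  — match q
step 7: stack=$ <S>  input=u $  — expand <S> ::= <A>
step 8: stack=$ <A>  input=u $  — expand <A> ::= u <C> t q
step 9: stack=$ q t <C> u  input=u $  — match u
step 10: stack=$ q t <C>  input=$  — error: M[<C>, $] is empty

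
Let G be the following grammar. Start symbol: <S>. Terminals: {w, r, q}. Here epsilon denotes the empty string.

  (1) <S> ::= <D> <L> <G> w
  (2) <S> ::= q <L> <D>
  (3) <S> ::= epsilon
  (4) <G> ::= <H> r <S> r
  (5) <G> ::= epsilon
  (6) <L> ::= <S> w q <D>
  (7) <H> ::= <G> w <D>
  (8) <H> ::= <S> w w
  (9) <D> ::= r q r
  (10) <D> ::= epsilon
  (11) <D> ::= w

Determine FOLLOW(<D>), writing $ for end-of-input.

{$, q, r, w}

FIRST(<D>): from <D>::=r q r we get {r}; from <D>::=epsilon we get {epsilon}; from <D>::=w we get {w}. So FIRST(<D>) = {epsilon, r, w}.
FIRST(<S>): from <S>::=<D> <L> <G> w we get {q, r, w}; from <S>::=q <L> <D> we get {q}; from <S>::=epsilon we get {epsilon}. So FIRST(<S>) = {epsilon, q, r, w}.
FIRST(<L>): from <L>::=<S> w q <D> we get {q, r, w}. So FIRST(<L>) = {q, r, w}.
FIRST(<G>): from <G>::=<H> r <S> r we get {q, r, w}; from <G>::=epsilon we get {epsilon}. So FIRST(<G>) = {epsilon, q, r, w}.
FIRST(<H>): from <H>::=<G> w <D> we get {q, r, w}; from <H>::=<S> w w we get {q, r, w}. So FIRST(<H>) = {q, r, w}.
FOLLOW(<S>) includes $ since <S> is the start symbol.
FOLLOW(<S>): in <G>::=<H> r <S> r, <S> is followed by r with FIRST {r}; in <L>::=<S> w q <D>, <S> is followed by w q <D> with FIRST {w}; in <H>::=<S> w w, <S> is followed by w w with FIRST {w}. Thus FOLLOW(<S>) = {$, r, w}.
FOLLOW(<G>): in <S>::=<D> <L> <G> w, <G> is followed by w with FIRST {w}; in <H>::=<G> w <D>, <G> is followed by w <D> with FIRST {w}. Thus FOLLOW(<G>) = {w}.
FOLLOW(<L>): in <S>::=<D> <L> <G> w, <L> is followed by <G> w with FIRST {q, r, w}; in <S>::=q <L> <D>, <L> is followed by <D> with FIRST {epsilon, r, w}; in <S>::=q <L> <D>, the suffix after <L> is nullable, so FOLLOW(<L>) ⊇ FOLLOW(<S>) = {$, r, w}. Thus FOLLOW(<L>) = {$, q, r, w}.
FOLLOW(<H>): in <G>::=<H> r <S> r, <H> is followed by r <S> r with FIRST {r}. Thus FOLLOW(<H>) = {r}.
FOLLOW(<D>): in <S>::=<D> <L> <G> w, <D> is followed by <L> <G> w with FIRST {q, r, w}; in <S>::=q <L> <D>, the suffix after <D> is empty, so FOLLOW(<D>) ⊇ FOLLOW(<S>) = {$, r, w}; in <L>::=<S> w q <D>, the suffix after <D> is empty, so FOLLOW(<D>) ⊇ FOLLOW(<L>) = {$, q, r, w}; in <H>::=<G> w <D>, the suffix after <D> is empty, so FOLLOW(<D>) ⊇ FOLLOW(<H>) = {r}. Thus FOLLOW(<D>) = {$, q, r, w}.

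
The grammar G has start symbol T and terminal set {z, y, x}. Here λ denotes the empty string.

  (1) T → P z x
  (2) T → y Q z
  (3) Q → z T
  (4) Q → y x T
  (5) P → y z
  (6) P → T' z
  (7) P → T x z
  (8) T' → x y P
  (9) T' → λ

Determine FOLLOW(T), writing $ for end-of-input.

FIRST(Q) = {y, z}
FIRST(T') = {λ, x}
FIRST(T) = {x, y, z}  (via P z x)
FIRST(P) = {x, y, z}  (via T' z, T x z)
FOLLOW(T) includes $ since T is the start symbol.
FOLLOW(Q): in T→y Q z, Q is followed by z with FIRST {z}. Thus FOLLOW(Q) = {z}.
FOLLOW(T): in Q→z T, the suffix after T is empty, so FOLLOW(T) ⊇ FOLLOW(Q) = {z}; in Q→y x T, the suffix after T is empty, so FOLLOW(T) ⊇ FOLLOW(Q) = {z}; in P→T x z, T is followed by x z with FIRST {x}. Thus FOLLOW(T) = {$, x, z}.
FOLLOW(T'): in P→T' z, T' is followed by z with FIRST {z}. Thus FOLLOW(T') = {z}.
FOLLOW(P): in T→P z x, P is followed by z x with FIRST {z}; in T'→x y P, the suffix after P is empty, so FOLLOW(P) ⊇ FOLLOW(T') = {z}. Thus FOLLOW(P) = {z}.

{$, x, z}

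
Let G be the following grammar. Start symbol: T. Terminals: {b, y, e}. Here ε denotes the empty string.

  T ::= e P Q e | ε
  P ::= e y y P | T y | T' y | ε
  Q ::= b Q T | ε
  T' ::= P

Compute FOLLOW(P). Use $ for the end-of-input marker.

FIRST(T) = {ε, e}
FIRST(Q) = {ε, b}
FIRST(P) = {ε, e, y}  (via T y, T' y)
FIRST(T') = {ε, e, y}  (via P)
FOLLOW(T) includes $ since T is the start symbol.
FOLLOW(Q): in T::=e P Q e, Q is followed by e with FIRST {e}; in Q::=b Q T, Q is followed by T with FIRST {ε, e}; in Q::=b Q T, the suffix after Q is nullable (adds nothing new). Thus FOLLOW(Q) = {e}.
FOLLOW(T): in P::=T y, T is followed by y with FIRST {y}; in Q::=b Q T, the suffix after T is empty, so FOLLOW(T) ⊇ FOLLOW(Q) = {e}. Thus FOLLOW(T) = {$, e, y}.
FOLLOW(T'): in P::=T' y, T' is followed by y with FIRST {y}. Thus FOLLOW(T') = {y}.
FOLLOW(P): in T::=e P Q e, P is followed by Q e with FIRST {b, e}; in P::=e y y P, the suffix after P is empty (adds nothing new); in T'::=P, the suffix after P is empty, so FOLLOW(P) ⊇ FOLLOW(T') = {y}. Thus FOLLOW(P) = {b, e, y}.

{b, e, y}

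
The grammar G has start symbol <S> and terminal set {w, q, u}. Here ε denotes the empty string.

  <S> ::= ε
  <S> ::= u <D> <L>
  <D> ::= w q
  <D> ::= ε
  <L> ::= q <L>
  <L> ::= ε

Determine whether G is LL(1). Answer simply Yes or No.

Yes

FIRST(<S>) = {ε, u}
FIRST(<D>) = {ε, w}
FIRST(<L>) = {ε, q}
FOLLOW(<S>) = {$}
FOLLOW(<D>) = {$, q}
FOLLOW(<L>) = {$}
Each cell of M receives at most one production.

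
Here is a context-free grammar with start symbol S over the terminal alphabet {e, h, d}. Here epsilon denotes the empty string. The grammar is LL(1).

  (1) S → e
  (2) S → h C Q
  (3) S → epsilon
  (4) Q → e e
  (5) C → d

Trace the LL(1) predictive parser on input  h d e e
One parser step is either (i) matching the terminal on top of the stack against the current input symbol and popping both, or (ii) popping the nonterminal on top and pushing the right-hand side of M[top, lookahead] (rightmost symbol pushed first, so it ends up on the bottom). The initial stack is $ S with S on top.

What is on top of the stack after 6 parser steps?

e

step 1: stack=$ S  input=h d e e $  — expand S → h C Q
step 2: stack=$ Q C h  input=h d e e $  — match h
step 3: stack=$ Q C  input=d e e $  — expand C → d
step 4: stack=$ Q d  input=d e e $  — match d
step 5: stack=$ Q  input=e e $  — expand Q → e e
step 6: stack=$ e e  input=e e $  — match e
Stack after step 6: $ e (top = e).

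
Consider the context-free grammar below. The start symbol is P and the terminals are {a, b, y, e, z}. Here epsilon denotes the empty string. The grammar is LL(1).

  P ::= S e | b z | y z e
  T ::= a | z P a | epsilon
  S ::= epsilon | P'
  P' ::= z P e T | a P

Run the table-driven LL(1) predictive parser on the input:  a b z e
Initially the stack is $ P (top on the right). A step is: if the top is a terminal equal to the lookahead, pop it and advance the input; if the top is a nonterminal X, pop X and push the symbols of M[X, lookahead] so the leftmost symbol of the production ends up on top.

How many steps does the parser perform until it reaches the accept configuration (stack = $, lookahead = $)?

8

     Stack    Input      Action
  1  $ P      a b z e $  expand P ::= S e
  2  $ e S    a b z e $  expand S ::= P'
  3  $ e P'   a b z e $  expand P' ::= a P
  4  $ e P a  a b z e $  match a
  5  $ e P    b z e $    expand P ::= b z
  6  $ e z b  b z e $    match b
  7  $ e z    z e $      match z
  8  $ e      e $        match e
Accept reached after 8 steps.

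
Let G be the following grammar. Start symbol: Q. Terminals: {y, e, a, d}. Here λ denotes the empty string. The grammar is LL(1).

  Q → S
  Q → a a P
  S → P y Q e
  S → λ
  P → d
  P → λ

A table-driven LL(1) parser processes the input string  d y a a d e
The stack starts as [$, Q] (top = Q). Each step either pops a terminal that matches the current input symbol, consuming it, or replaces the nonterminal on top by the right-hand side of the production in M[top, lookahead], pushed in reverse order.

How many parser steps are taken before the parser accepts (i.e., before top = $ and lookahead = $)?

11

step 1: stack=$ Q  input=d y a a d e $  — expand Q → S
step 2: stack=$ S  input=d y a a d e $  — expand S → P y Q e
step 3: stack=$ e Q y P  input=d y a a d e $  — expand P → d
step 4: stack=$ e Q y d  input=d y a a d e $  — match d
step 5: stack=$ e Q y  input=y a a d e $  — match y
step 6: stack=$ e Q  input=a a d e $  — expand Q → a a P
step 7: stack=$ e P a a  input=a a d e $  — match a
step 8: stack=$ e P a  input=a d e $  — match a
step 9: stack=$ e P  input=d e $  — expand P → d
step 10: stack=$ e d  input=d e $  — match d
step 11: stack=$ e  input=e $  — match e
Accept reached after 11 steps.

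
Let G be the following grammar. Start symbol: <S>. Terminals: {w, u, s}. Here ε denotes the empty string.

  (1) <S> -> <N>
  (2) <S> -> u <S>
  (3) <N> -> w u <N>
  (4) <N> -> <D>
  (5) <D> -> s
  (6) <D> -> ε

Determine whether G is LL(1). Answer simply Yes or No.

FIRST(<S>) = {ε, s, u, w}
FIRST(<N>) = {ε, s, w}
FIRST(<D>) = {ε, s}
FOLLOW(<S>) = {$}
FOLLOW(<N>) = {$}
FOLLOW(<D>) = {$}
Each cell of M receives at most one production.

Yes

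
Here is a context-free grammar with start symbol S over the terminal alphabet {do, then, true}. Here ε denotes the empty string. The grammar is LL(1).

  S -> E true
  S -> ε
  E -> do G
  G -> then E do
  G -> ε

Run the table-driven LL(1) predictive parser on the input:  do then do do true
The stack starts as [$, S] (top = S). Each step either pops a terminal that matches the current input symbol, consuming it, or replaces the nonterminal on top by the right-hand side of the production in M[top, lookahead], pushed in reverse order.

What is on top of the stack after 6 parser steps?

     Stack             Input                 Action
  1  $ S               do then do do true $  expand S -> E true
  2  $ true E          do then do do true $  expand E -> do G
  3  $ true G do       do then do do true $  match do
  4  $ true G          then do do true $     expand G -> then E do
  5  $ true do E then  then do do true $     match then
  6  $ true do E       do do true $          expand E -> do G
Stack after step 6: $ true do G do (top = do).

do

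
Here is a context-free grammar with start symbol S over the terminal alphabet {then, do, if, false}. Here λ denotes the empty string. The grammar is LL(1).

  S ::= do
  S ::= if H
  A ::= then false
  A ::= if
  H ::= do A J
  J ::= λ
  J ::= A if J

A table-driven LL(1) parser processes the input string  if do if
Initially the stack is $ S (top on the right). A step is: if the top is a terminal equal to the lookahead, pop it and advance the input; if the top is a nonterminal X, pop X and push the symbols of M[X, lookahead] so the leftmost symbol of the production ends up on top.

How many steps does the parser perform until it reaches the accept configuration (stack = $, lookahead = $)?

     Stack     Input       Action
  1  $ S       if do if $  expand S ::= if H
  2  $ H if    if do if $  match if
  3  $ H       do if $     expand H ::= do A J
  4  $ J A do  do if $     match do
  5  $ J A     if $        expand A ::= if
  6  $ J if    if $        match if
  7  $ J       $           expand J ::= λ
Accept reached after 7 steps.

7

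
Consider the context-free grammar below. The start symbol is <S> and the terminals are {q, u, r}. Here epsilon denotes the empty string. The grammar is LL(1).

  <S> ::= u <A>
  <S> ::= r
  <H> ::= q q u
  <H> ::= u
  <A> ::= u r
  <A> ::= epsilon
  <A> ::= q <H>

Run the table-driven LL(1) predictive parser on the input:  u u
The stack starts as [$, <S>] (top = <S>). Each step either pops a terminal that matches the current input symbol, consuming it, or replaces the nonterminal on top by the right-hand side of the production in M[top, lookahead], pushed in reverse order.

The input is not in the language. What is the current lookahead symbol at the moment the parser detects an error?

step 1: stack=$ <S>  input=u u $  — expand <S> ::= u <A>
step 2: stack=$ <A> u  input=u u $  — match u
step 3: stack=$ <A>  input=u $  — expand <A> ::= u r
step 4: stack=$ r u  input=u $  — match u
step 5: stack=$ r  input=$  — error: top is terminal r but lookahead is $

$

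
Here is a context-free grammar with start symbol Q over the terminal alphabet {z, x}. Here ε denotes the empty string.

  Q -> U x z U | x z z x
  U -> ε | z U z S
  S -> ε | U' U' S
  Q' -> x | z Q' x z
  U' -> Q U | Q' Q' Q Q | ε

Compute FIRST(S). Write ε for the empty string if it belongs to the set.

FIRST(U): from U->ε we get {ε}; from U->z U z S we get {z}. So FIRST(U) = {ε, z}.
FIRST(Q'): from Q'->x we get {x}; from Q'->z Q' x z we get {z}. So FIRST(Q') = {x, z}.
FIRST(Q): from Q->U x z U we get {x, z}; from Q->x z z x we get {x}. So FIRST(Q) = {x, z}.
FIRST(U'): from U'->Q U we get {x, z}; from U'->Q' Q' Q Q we get {x, z}; from U'->ε we get {ε}. So FIRST(U') = {ε, x, z}.
FIRST(S): from S->ε we get {ε}; from S->U' U' S we get {ε, x, z}. So FIRST(S) = {ε, x, z}.

{ε, x, z}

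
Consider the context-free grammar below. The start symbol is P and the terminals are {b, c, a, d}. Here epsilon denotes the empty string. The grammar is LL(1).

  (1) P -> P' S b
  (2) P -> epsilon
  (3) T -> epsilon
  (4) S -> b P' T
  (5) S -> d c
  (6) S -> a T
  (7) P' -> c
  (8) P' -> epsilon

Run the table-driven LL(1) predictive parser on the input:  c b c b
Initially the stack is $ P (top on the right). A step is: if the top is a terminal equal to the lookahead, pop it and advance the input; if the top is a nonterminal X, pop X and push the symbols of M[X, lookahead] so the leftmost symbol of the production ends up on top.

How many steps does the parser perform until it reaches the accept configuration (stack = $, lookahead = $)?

     Stack       Input      Action
  1  $ P         c b c b $  expand P -> P' S b
  2  $ b S P'    c b c b $  expand P' -> c
  3  $ b S c     c b c b $  match c
  4  $ b S       b c b $    expand S -> b P' T
  5  $ b T P' b  b c b $    match b
  6  $ b T P'    c b $      expand P' -> c
  7  $ b T c     c b $      match c
  8  $ b T       b $        expand T -> epsilon
  9  $ b         b $        match b
Accept reached after 9 steps.

9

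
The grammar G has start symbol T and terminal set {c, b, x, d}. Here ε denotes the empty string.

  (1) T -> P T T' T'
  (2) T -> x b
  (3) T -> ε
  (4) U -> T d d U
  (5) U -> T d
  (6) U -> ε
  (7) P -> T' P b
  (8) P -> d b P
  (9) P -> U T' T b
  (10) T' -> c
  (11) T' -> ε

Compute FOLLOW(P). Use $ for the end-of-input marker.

{$, b, c, d, x}

FIRST(T') = {ε, c}
FIRST(T) = {ε, b, c, d, x}  (via P T T' T')
FIRST(U) = {ε, b, c, d, x}  (via T d d U, T d)
FIRST(P) = {b, c, d, x}  (via T' P b, U T' T b)
FOLLOW(T) includes $ since T is the start symbol.
FOLLOW(T): in T->P T T' T', T is followed by T' T' with FIRST {ε, c}; in T->P T T' T', the suffix after T is nullable (adds nothing new); in U->T d d U, T is followed by d d U with FIRST {d}; in U->T d, T is followed by d with FIRST {d}; in P->U T' T b, T is followed by b with FIRST {b}. Thus FOLLOW(T) = {$, b, c, d}.
FOLLOW(U): in U->T d d U, the suffix after U is empty (adds nothing new); in P->U T' T b, U is followed by T' T b with FIRST {b, c, d, x}. Thus FOLLOW(U) = {b, c, d, x}.
FOLLOW(P): in T->P T T' T', P is followed by T T' T' with FIRST {ε, b, c, d, x}; in T->P T T' T', the suffix after P is nullable, so FOLLOW(P) ⊇ FOLLOW(T) = {$, b, c, d}; in P->T' P b, P is followed by b with FIRST {b}; in P->d b P, the suffix after P is empty (adds nothing new). Thus FOLLOW(P) = {$, b, c, d, x}.
FOLLOW(T'): in T->P T T' T' (occurrence 1), T' is followed by T' with FIRST {ε, c}; in T->P T T' T' (occurrence 1), the suffix after T' is nullable, so FOLLOW(T') ⊇ FOLLOW(T) = {$, b, c, d}; in T->P T T' T' (occurrence 2), the suffix after T' is empty, so FOLLOW(T') ⊇ FOLLOW(T) = {$, b, c, d}; in P->T' P b, T' is followed by P b with FIRST {b, c, d, x}; in P->U T' T b, T' is followed by T b with FIRST {b, c, d, x}. Thus FOLLOW(T') = {$, b, c, d, x}.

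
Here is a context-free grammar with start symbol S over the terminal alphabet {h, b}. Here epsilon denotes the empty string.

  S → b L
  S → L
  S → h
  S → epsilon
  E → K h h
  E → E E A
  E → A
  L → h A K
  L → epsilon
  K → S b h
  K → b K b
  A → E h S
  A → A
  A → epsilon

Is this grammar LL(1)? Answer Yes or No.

No

FIRST(S) = {epsilon, b, h}
FIRST(E) = {epsilon, b, h}
FIRST(L) = {epsilon, h}
FIRST(K) = {b, h}
FIRST(A) = {epsilon, b, h}
FOLLOW(S) = {$, b, h}
FOLLOW(E) = {b, h}
FOLLOW(L) = {$, b, h}
FOLLOW(K) = {$, b, h}
FOLLOW(A) = {b, h}
Cell M[A, b] receives both A → E h S and A → A and A → epsilon — the grammar is not LL(1).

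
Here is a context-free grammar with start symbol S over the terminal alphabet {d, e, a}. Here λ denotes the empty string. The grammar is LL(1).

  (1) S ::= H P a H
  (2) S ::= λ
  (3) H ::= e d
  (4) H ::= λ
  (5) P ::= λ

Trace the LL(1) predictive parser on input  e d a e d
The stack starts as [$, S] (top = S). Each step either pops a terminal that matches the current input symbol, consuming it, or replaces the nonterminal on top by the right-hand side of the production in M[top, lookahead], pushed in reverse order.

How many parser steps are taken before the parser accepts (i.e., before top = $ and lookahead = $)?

9

step 1: stack=$ S  input=e d a e d $  — expand S ::= H P a H
step 2: stack=$ H a P H  input=e d a e d $  — expand H ::= e d
step 3: stack=$ H a P d e  input=e d a e d $  — match e
step 4: stack=$ H a P d  input=d a e d $  — match d
step 5: stack=$ H a P  input=a e d $  — expand P ::= λ
step 6: stack=$ H a  input=a e d $  — match a
step 7: stack=$ H  input=e d $  — expand H ::= e d
step 8: stack=$ d e  input=e d $  — match e
step 9: stack=$ d  input=d $  — match d
Accept reached after 9 steps.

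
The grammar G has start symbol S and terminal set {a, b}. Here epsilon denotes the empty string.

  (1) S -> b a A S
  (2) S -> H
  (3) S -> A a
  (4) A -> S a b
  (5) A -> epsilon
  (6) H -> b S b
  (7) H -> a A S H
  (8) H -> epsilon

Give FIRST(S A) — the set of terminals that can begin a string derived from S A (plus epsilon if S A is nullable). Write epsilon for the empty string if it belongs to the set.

FIRST(H) = {epsilon, a, b}
FIRST(S) = {epsilon, a, b}  (via H, A a)
FIRST(A) = {epsilon, a, b}  (via S a b)
FIRST(S A): take FIRST of each symbol in turn, carrying on past any symbol whose FIRST contains epsilon; result {epsilon, a, b}.

{epsilon, a, b}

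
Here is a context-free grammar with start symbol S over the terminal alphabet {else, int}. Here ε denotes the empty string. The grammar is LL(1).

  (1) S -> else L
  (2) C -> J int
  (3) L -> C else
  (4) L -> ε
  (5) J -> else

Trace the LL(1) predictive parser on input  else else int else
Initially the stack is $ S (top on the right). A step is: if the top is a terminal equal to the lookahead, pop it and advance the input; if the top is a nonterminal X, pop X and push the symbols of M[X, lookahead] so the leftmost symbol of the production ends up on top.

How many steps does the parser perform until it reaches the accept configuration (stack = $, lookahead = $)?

8

step 1: stack=$ S  input=else else int else $  — expand S -> else L
step 2: stack=$ L else  input=else else int else $  — match else
step 3: stack=$ L  input=else int else $  — expand L -> C else
step 4: stack=$ else C  input=else int else $  — expand C -> J int
step 5: stack=$ else int J  input=else int else $  — expand J -> else
step 6: stack=$ else int else  input=else int else $  — match else
step 7: stack=$ else int  input=int else $  — match int
step 8: stack=$ else  input=else $  — match else
Accept reached after 8 steps.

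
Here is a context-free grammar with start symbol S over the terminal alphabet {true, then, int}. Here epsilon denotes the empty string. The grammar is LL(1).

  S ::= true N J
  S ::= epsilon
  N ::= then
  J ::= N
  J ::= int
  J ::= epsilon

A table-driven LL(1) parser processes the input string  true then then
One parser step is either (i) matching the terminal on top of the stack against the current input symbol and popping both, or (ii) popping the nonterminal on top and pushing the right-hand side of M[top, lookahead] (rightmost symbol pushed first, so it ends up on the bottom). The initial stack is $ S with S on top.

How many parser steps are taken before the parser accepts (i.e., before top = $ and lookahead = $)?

step 1: stack=$ S  input=true then then $  — expand S ::= true N J
step 2: stack=$ J N true  input=true then then $  — match true
step 3: stack=$ J N  input=then then $  — expand N ::= then
step 4: stack=$ J then  input=then then $  — match then
step 5: stack=$ J  input=then $  — expand J ::= N
step 6: stack=$ N  input=then $  — expand N ::= then
step 7: stack=$ then  input=then $  — match then
Accept reached after 7 steps.

7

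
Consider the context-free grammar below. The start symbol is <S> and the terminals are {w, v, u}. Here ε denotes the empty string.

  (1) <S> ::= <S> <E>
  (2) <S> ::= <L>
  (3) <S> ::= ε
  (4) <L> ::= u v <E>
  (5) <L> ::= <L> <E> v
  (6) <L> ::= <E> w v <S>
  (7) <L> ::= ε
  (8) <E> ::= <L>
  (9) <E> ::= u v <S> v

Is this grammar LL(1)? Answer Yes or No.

FIRST(<S>) = {ε, u, v, w}
FIRST(<L>) = {ε, u, v, w}
FIRST(<E>) = {ε, u, v, w}
FOLLOW(<S>) = {$, u, v, w}
FOLLOW(<L>) = {$, u, v, w}
FOLLOW(<E>) = {$, u, v, w}
Cell M[<E>, u] receives both <E> ::= <L> and <E> ::= u v <S> v — the grammar is not LL(1).

No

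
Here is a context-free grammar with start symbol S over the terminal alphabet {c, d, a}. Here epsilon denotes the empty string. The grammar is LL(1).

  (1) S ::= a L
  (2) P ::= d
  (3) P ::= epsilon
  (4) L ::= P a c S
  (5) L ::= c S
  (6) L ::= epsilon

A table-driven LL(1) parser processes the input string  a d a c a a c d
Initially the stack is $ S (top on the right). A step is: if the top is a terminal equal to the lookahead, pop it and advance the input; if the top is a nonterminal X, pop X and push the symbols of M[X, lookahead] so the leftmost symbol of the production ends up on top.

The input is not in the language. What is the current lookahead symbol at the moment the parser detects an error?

step 1: stack=$ S  input=a d a c a a c d $  — expand S ::= a L
step 2: stack=$ L a  input=a d a c a a c d $  — match a
step 3: stack=$ L  input=d a c a a c d $  — expand L ::= P a c S
step 4: stack=$ S c a P  input=d a c a a c d $  — expand P ::= d
step 5: stack=$ S c a d  input=d a c a a c d $  — match d
step 6: stack=$ S c a  input=a c a a c d $  — match a
step 7: stack=$ S c  input=c a a c d $  — match c
step 8: stack=$ S  input=a a c d $  — expand S ::= a L
step 9: stack=$ L a  input=a a c d $  — match a
step 10: stack=$ L  input=a c d $  — expand L ::= P a c S
step 11: stack=$ S c a P  input=a c d $  — expand P ::= epsilon
step 12: stack=$ S c a  input=a c d $  — match a
step 13: stack=$ S c  input=c d $  — match c
step 14: stack=$ S  input=d $  — error: M[S, d] is empty

d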